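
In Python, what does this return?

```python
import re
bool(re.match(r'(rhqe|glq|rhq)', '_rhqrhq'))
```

`re.match` won't scan ahead — the pattern has to work from the very first character.
Here position 0 doesn't satisfy it, so the call returns None, and `bool(None)` is False.

False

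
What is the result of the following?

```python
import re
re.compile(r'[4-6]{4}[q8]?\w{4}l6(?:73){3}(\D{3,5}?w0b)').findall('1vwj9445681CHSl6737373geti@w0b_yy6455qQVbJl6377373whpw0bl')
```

This matches exactly 4 of a character in [4-6], then optionally one of [q8], then exactly 4 of a word character; then the literal 'l6', then the literal '73' repeated 3 times; then 3 to 5 of a non-digit (lazy), then the literal 'w0b' (captured).
`findall` collects group 1 from the one match (1 total).

['geti@w0b']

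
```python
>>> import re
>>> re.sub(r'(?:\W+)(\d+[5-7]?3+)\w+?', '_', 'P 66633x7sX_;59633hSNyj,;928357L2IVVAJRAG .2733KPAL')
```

This matches one or more of a non-word character (non-capturing group); then one or more of a digit, then optionally a character in [5-7], then one or more of the literal '3' (captured); then one or more of a word character (lazy).
The `?` after the quantifier makes it lazy — it takes as little as possible before letting the rest of the pattern try.
Matches: at [1:8] → ' 66633x'; at [12:19] → ';59633h'; at [23:30] → ',;92835'; at [41:48] → ' .2733K'.
Each match is replaced by '_'.

'P_7sX__SNyj_7L2IVVAJRAG_PAL'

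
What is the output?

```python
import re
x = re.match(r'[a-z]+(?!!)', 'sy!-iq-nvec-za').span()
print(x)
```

(0, 1)

`re.match` only tries the pattern at the start of the string.
The match spans [0:1] → 's'.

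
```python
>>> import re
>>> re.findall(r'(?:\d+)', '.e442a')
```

['442']

This matches one or more of a digit (non-capturing group).
Since nothing is captured, `findall` lists the 1 matched substring directly.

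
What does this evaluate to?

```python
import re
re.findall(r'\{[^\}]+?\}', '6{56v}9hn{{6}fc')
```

['{56v}', '{{6}']

Walking the string: at [1:6] → '{56v}'; at [9:13] → '{{6}'.
`findall` yields the raw match text (2 of them) because the pattern has no groups.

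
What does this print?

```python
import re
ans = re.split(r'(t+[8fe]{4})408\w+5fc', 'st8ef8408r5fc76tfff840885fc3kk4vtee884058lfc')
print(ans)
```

The pattern matches one or more of a literal 't', then exactly 4 of one of [8fe] (captured); then the literal '408', then one or more of a word character, then the literal '5fc'.
Matches to split on: at [1:27] → 't8ef8408r5fc76tfff840885fc'.
Because the pattern has a capturing group, `split` also inserts each captured text between the pieces.

['s', 't8ef8', '3kk4vtee884058lfc']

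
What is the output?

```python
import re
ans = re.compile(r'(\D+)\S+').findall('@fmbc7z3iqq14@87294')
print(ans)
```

['@fmbc']

`findall` collects group 1 from the one match (1 total).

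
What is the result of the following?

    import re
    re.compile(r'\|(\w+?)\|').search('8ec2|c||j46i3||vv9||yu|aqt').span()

`re.search` tries every starting position until one works.
The match spans [4:7] → '|c|'.
Captured: group 1 = 'c'.

(4, 7)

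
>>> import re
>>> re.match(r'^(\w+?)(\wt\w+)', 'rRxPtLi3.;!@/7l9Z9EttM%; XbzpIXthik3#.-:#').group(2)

The match spans [0:8] → 'rRxPtLi3'.
Captured: group 1 = 'rRx', group 2 = 'PtLi3'.

'PtLi3'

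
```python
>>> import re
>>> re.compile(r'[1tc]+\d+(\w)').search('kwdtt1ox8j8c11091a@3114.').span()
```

(3, 7)

The pattern matches one or more of one of [1tc]; then one or more of a digit; then a word character (captured).
`re.search` scans for the first position where the pattern succeeds.
The match spans [3:7] → 'tt1o'.
Captured: group 1 = 'o'.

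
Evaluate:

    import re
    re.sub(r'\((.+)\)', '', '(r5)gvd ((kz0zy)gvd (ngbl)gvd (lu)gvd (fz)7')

Matches: at [0:42] → '(r5)gvd ((kz0zy)gvd (ngbl)gvd (lu)gvd (fz)'.
Every occurrence is swapped for ''.

'7'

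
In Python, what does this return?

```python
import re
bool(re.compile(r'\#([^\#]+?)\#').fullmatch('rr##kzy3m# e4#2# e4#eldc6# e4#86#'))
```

`re.fullmatch` requires the pattern to consume the entire string.
Here the pattern can't cover the whole string, so the call returns None, and `bool(None)` is False.

False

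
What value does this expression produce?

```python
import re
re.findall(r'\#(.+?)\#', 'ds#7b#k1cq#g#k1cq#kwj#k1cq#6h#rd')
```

With the lazy modifier that quantifier settles for the fewest repetitions that let the rest of the pattern succeed (the atoms after it are unaffected and can still be greedy).
Matches: at [2:6] match '#7b#', group 1 = '7b'; at [10:13] match '#g#', group 1 = 'g'; at [17:22] match '#kwj#', group 1 = 'kwj'; at [26:30] match '#6h#', group 1 = '6h'.
One capturing group, so `findall` returns just the captured substring from each match — 4 in all.

['7b', 'g', 'kwj', '6h']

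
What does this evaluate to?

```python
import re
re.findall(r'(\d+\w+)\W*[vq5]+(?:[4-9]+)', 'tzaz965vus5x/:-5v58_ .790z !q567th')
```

['965vus5x', '790z']

The pattern matches one or more of a digit, then one or more of a word character (captured); then zero or more of a non-word character, then one or more of one of [vq5]; then one or more of a character in [4-9] (non-capturing group).
Scanning left to right: at [4:19] match '965vus5x/:-5v58', group 1 = '965vus5x'; at [22:32] match '790z !q567', group 1 = '790z'.
Because there's exactly one group, `findall` drops the full match and keeps group 1 from each hit.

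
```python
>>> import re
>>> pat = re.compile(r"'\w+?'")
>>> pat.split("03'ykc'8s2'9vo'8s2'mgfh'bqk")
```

['03', '8s2', '8s2', 'bqk']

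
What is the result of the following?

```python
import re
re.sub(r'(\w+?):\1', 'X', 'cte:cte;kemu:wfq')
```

After group 1 captures some text, `\1` only succeeds where that same text appears again.
Every occurrence is swapped for 'X'.

'X;kemu:wfq'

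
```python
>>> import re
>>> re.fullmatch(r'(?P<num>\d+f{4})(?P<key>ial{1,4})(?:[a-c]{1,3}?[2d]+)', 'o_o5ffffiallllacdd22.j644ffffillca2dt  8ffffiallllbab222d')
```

None

`re.fullmatch` requires the pattern to consume the entire string.
Here there's no way to consume every character, so the call returns None.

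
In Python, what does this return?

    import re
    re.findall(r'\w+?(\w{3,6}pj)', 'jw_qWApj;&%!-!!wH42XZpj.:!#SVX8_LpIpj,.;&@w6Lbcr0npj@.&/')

['w_qWApj', 'H42XZpj', 'X8_LpIpj', 'Lbcr0npj']

The pattern matches one or more of a word character (lazy); then 3 to 6 of a word character, then the literal 'pj' (captured).
A `+?`/`*?`/`{m,n}?` starts at its minimum and grows only as far as needed for what follows to match.
Matches: at [0:8] match 'jw_qWApj', group 1 = 'w_qWApj'; at [15:23] match 'wH42XZpj', group 1 = 'H42XZpj'; at [27:37] match 'SVX8_LpIpj', group 1 = 'X8_LpIpj'; at [42:52] match 'w6Lbcr0npj', group 1 = 'Lbcr0npj'.
`findall` collects group 1 from each match (4 total).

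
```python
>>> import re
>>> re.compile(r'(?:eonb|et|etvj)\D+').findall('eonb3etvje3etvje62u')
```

`findall` yields the raw match text (2 of them) because the pattern has no groups.

['etvje', 'etvje']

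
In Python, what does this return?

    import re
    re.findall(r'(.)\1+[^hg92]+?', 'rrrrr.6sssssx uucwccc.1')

['r', 's', 'u', 'c']

`\1` has to match the exact text group 1 already captured.
One capturing group, so `findall` returns just the captured substring from each match — 4 in all.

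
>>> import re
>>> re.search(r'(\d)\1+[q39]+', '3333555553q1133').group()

A backreference is literal: `\1` must see the identical characters the first group matched.
Unlike `match`, `search` isn't anchored — it looks for the pattern anywhere in the string.
The match spans [0:4] → '3333'.
Captured: group 1 = '3'.

'3333'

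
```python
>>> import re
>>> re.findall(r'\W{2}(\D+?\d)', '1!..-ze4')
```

['.-ze4']

The pattern matches exactly 2 of a non-word character; then one or more of a non-digit (lazy), then a digit (captured).
Scanning left to right: at [1:8] match '!..-ze4', group 1 = '.-ze4'.
With a single group, `findall` returns only what that group captured — 1 item.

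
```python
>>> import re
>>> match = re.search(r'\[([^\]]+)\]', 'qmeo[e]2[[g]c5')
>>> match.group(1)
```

`re.search` tries every starting position until one works.
The match spans [4:7] → '[e]'.
Captured: group 1 = 'e'.

'e'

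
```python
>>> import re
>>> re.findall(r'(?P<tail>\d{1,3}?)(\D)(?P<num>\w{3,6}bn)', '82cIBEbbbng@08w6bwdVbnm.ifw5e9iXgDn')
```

[('82', 'c', 'IBEbbbn'), ('08', 'w', '6bwdVbn')]

Multiple groups make `findall` return tuples — one 3-tuple for each match.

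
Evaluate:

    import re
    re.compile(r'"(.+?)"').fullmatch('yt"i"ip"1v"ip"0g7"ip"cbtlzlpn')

None

`fullmatch` succeeds only if the pattern covers the string from start to end.
Here there's no way to consume every character, so the call returns None.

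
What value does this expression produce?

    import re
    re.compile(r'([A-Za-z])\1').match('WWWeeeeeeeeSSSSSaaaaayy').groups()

('W',)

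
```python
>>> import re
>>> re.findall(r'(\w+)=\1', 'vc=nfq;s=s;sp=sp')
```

['s', 'sp']

`\1` has to match the exact text group 1 already captured.
Because there's exactly one group, `findall` drops the full match and keeps group 1 from each hit.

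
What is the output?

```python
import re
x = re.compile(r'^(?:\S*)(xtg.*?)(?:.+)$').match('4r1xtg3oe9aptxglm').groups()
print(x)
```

('xtg',)

This matches anchored at the start of the string; then zero or more of a non-whitespace character (non-capturing group); then the literal 'xtg', then zero or more of any character (lazy) (captured); then one or more of any character (non-capturing group); then anchored at the end.
A `+?`/`*?`/`{m,n}?` starts at its minimum and grows only as far as needed for what follows to match.
`re.match` only tries the pattern at the start of the string.
The match spans [0:17] → '4r1xtg3oe9aptxglm'.
Captured: group 1 = 'xtg'.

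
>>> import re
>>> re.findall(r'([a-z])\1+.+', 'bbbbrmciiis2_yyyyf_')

A backreference is literal: `\1` must see the identical characters the first group matched.
Matches: at [0:19] match 'bbbbrmciiis2_yyyyf_', group 1 = 'b'.
One capturing group, so `findall` returns just the captured substring from the one match — 1 in all.

['b']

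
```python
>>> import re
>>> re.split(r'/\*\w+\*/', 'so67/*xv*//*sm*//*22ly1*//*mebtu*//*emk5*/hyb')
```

Each match becomes a cut point; 6 segments remain.

['so67', '', '', '', '', 'hyb']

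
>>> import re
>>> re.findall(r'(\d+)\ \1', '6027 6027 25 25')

['6027', '25']

`\1` is not a pattern — it's the concrete string captured by group 1, re-applied verbatim.
One capturing group, so `findall` returns just the captured substring from each match — 2 in all.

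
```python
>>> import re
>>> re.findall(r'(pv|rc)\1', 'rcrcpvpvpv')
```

`\1` has to match the exact text group 1 already captured.
Walking the string: at [0:4] match 'rcrc', group 1 = 'rc'; at [4:8] match 'pvpv', group 1 = 'pv'.
`findall` collects group 1 from each match (2 total).

['rc', 'pv']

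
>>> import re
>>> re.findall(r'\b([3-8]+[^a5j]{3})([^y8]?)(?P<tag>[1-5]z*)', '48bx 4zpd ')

Pattern: a word boundary (`\b`, zero-width); then one or more of a character in [3-8], then exactly 3 of any character except [a5j] (captured); then optionally any character except [y8] (captured); then a character in [1-5], then zero or more of a literal 'z' (captured as 'tag').
Matches: at [0:7] match '48bx 4z', groups = ('48bx ', '', '4z').
3 groups means the one result is a tuple of 3 captured strings — 1 here.

[('48bx ', '', '4z')]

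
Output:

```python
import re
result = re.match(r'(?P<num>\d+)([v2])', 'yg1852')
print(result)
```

`re.match` only tries the pattern at the start of the string.
Here the pattern fails at index 0, so the call returns None.

None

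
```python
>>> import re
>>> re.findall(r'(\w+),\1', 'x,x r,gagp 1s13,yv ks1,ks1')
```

['x', 'ks1']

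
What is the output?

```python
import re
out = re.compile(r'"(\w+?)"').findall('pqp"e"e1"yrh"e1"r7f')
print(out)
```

Walking the string: at [3:6] match '"e"', group 1 = 'e'; at [8:13] match '"yrh"', group 1 = 'yrh'.
`findall` collects group 1 from each match (2 total).

['e', 'yrh']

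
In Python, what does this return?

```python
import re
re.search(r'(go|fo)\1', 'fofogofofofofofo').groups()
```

`\1` is not a pattern — it's the concrete string captured by group 1, re-applied verbatim.
`search` walks the string left to right and returns the first match it finds.
The match spans [0:4] → 'fofo'.
Captured: group 1 = 'fo'.

('fo',)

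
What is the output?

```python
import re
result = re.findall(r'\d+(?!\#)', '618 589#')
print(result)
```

The negative lookaround is zero-width — it rules out positions where the adjacent text would match, without consuming anything.
Scanning left to right: at [0:3] → '618'; at [4:6] → '58'.
`findall` yields the raw match text (2 of them) because the pattern has no groups.

['618', '58']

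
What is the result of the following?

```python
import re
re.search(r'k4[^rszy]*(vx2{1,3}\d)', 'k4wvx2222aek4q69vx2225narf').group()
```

'k4wvx2222aek4q69vx2225'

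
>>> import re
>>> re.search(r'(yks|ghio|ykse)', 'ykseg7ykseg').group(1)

'yks'

The match spans [0:3] → 'yks'.
Captured: group 1 = 'yks'.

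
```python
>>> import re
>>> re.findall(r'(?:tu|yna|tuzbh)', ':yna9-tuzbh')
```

['yna', 'tu']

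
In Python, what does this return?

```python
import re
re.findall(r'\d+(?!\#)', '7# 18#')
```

Because the assertion is negative and zero-width, positions next to the forbidden text are skipped.
No capturing groups, so `findall` returns the 1 full match string.

['1']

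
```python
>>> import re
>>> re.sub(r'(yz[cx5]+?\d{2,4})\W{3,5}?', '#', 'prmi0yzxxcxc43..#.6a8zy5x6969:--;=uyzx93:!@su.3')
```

'prmi0#.6a8zy5x6969:--;=u#su.3'

The pattern matches the literal 'yz', then one or more of one of [cx5] (lazy), then 2 to 4 of a digit (captured); then 3 to 5 of a non-word character (lazy).
The `?` after the quantifier makes it lazy — it takes as little as possible before letting the rest of the pattern try.
Matches: at [5:17] → 'yzxxcxc43..#'; at [35:43] → 'yzx93:!@'.
Every occurrence is swapped for '#'.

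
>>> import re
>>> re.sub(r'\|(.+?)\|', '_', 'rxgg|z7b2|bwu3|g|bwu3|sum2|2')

'rxgg_bwu3_bwu3_2'

Lazy quantifiers expand one character at a time until the remainder of the pattern can match.
Every occurrence is swapped for '_'.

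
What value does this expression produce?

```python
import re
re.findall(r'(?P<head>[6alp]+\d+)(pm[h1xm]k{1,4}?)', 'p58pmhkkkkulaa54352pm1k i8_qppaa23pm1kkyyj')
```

[('p58', 'pmhk'), ('laa54352', 'pm1k'), ('ppaa23', 'pm1k')]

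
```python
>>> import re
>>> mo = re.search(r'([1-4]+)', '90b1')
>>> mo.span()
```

(3, 4)

The match spans [3:4] → '1'.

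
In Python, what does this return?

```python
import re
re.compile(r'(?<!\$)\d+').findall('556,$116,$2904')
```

['556', '16', '904']

`(?!…)`/`(?<!…)` only lets a position through if the neighbouring text does NOT match; no characters are consumed.
Scanning left to right: at [0:3] → '556'; at [6:8] → '16'; at [11:14] → '904'.
No capturing groups, so `findall` returns the 3 full match strings.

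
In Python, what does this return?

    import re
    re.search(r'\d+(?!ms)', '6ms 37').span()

(4, 6)

A negative assertion filters positions out without eating any characters.
Unlike `match`, `search` isn't anchored — it looks for the pattern anywhere in the string.
The match spans [4:6] → '37'.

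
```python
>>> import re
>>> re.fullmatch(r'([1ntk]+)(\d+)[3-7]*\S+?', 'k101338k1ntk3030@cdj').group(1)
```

'k1'

The match spans [0:20] → 'k101338k1ntk3030@cdj'.
Captured: group 1 = 'k1', group 2 = '01338'.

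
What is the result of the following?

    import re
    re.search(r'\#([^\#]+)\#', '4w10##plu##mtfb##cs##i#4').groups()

('plu',)

Unlike `match`, `search` isn't anchored — it looks for the pattern anywhere in the string.
The match spans [5:10] → '#plu#'.
Captured: group 1 = 'plu'.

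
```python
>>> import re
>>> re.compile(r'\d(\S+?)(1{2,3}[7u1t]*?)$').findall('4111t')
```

[('1', '11t')]

Pattern: a digit; then one or more of a non-whitespace character (lazy) (captured); then 2 to 3 of the literal '1', then zero or more of one of [7u1t] (lazy) (captured); then anchored at the end.
Matches: at [0:5] match '4111t', groups = ('1', '11t').
With 2 capturing groups, `findall` returns a 2-tuple per match.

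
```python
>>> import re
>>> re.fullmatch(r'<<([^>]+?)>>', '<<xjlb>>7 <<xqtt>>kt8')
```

`fullmatch` succeeds only if the pattern covers the string from start to end.
Here the string isn't matched end-to-end, so the call returns None.

None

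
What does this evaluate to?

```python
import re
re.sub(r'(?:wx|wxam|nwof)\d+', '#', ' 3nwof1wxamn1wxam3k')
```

' 3#wxamn1#k'

Matches: at [2:7] → 'nwof1'; at [13:18] → 'wxam3'.
Every occurrence is swapped for '#'.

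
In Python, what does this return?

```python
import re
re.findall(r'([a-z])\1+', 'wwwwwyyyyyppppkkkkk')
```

`\1` is not a pattern — it's the concrete string captured by group 1, re-applied verbatim.
One capturing group, so `findall` returns just the captured substring from each match — 4 in all.

['w', 'y', 'p', 'k']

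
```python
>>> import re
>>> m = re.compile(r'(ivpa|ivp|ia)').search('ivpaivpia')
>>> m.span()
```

(0, 4)

Alternation isn't longest-match — the leftmost alternative that fits at this position is chosen.
Unlike `match`, `search` isn't anchored — it looks for the pattern anywhere in the string.
The match spans [0:4] → 'ivpa'.
Captured: group 1 = 'ivpa'.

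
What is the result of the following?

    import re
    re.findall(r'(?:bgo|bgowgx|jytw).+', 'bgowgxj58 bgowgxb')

With no groups in the pattern, `findall` gives back each whole match — 1 here.

['bgowgxj58 bgowgxb']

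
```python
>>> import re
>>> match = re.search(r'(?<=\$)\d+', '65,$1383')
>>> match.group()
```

'1383'

The `(?=…)`/`(?<=…)` assertion just peeks at neighbouring text; it doesn't advance the match position.
The match spans [4:8] → '1383'.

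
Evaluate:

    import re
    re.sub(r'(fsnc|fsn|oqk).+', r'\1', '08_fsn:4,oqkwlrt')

'08_fsn'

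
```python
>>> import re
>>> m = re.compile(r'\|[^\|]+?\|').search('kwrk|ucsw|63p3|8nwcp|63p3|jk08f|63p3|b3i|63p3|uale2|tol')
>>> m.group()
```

The match spans [4:10] → '|ucsw|'.

'|ucsw|'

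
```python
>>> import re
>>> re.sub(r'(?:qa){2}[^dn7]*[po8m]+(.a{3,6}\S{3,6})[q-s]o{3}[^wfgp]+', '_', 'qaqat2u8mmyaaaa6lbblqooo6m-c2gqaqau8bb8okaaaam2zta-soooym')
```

'_'

Every occurrence is swapped for '_'.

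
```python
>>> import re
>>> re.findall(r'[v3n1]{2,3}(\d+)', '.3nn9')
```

['9']

Pattern: 2 to 3 of one of [v3n1]; then one or more of a digit (captured).
With a single group, `findall` returns only what that group captured — 1 item.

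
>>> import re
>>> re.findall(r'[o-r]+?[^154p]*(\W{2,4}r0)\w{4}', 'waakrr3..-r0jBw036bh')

`findall` collects group 1 from the one match (1 total).

['.-r0']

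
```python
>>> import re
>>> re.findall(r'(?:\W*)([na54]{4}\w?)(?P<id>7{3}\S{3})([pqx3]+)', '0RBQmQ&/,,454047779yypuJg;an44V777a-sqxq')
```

[('an44V', '777a-s', 'qxq')]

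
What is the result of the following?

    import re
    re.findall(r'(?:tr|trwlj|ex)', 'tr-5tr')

Scanning left to right: at [0:2] → 'tr'; at [4:6] → 'tr'.
Since nothing is captured, `findall` lists the 2 matched substrings directly.

['tr', 'tr']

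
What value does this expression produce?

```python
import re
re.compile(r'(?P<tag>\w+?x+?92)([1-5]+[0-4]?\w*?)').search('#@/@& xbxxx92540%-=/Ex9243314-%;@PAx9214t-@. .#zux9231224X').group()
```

'xbxxx92540'

Pattern: one or more of a word character (lazy), then one or more of a literal 'x' (lazy), then the literal '92' (captured as 'tag'); then one or more of a character in [1-5], then optionally a character in [0-4], then zero or more of a word character (lazy) (captured).
`search` walks the string left to right and returns the first match it finds.
The match spans [6:16] → 'xbxxx92540'.
Captured: group 1 = 'xbxxx92', group 2 = '540'.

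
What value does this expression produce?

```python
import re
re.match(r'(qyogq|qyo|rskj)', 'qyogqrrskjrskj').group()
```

'qyogq'

`re.match` won't scan ahead — the pattern has to work from the very first character.
The match spans [0:5] → 'qyogq'.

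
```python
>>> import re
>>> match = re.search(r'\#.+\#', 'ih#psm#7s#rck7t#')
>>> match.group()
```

The match spans [2:16] → '#psm#7s#rck7t#'.

'#psm#7s#rck7t#'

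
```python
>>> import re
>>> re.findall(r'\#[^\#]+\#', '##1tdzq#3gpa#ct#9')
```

['#1tdzq#', '#ct#']

Scanning left to right: at [1:8] → '#1tdzq#'; at [12:16] → '#ct#'.
No capturing groups, so `findall` returns the 2 full match strings.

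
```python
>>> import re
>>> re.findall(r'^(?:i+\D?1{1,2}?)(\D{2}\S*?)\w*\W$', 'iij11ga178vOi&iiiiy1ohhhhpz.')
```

This matches anchored at the start of the string; then one or more of the literal 'i', then optionally a non-digit, then 1 to 2 of the literal '1' (lazy) (non-capturing group); then exactly 2 of a non-digit, then zero or more of a non-whitespace character (lazy) (captured); then zero or more of a word character; then a non-word character; then anchored at the end.
Lazy quantifiers expand one character at a time until the remainder of the pattern can match.
Scanning left to right: at [0:28] match 'iij11ga178vOi&iiiiy1ohhhhpz.', group 1 = 'ga178vOi&'.
Because there's exactly one group, `findall` drops the full match and keeps group 1 from the one hit.

['ga178vOi&']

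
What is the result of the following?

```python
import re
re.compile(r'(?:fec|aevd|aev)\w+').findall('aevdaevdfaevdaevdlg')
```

['aevdaevdfaevdaevdlg']

Walking the string: at [0:19] → 'aevdaevdfaevdaevdlg'.
`findall` yields the raw match text (1 of them) because the pattern has no groups.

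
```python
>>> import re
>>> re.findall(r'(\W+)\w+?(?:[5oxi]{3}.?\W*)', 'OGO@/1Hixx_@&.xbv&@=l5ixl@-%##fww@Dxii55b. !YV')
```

['@/', '&@=', '@']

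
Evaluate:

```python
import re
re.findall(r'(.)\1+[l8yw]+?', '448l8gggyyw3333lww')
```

['4', 'g', '3']

`\1` has to match the exact text group 1 already captured.
Scanning left to right: at [0:3] match '448', group 1 = '4'; at [5:9] match 'gggy', group 1 = 'g'; at [11:16] match '3333l', group 1 = '3'.
Because there's exactly one group, `findall` drops the full match and keeps group 1 from each hit.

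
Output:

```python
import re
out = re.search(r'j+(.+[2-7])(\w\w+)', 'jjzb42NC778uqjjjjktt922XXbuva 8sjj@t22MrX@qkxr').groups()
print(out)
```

('zb42NC778uqjjjjktt922XXbuva 8sjj@t22', 'MrX')

Pattern: one or more of a literal 'j'; then one or more of any character, then a character in [2-7] (captured); then a word character, then one or more of a word character (captured).
`search` walks the string left to right and returns the first match it finds.
The match spans [0:41] → 'jjzb42NC778uqjjjjktt922XXbuva 8sjj@t22MrX'.
Captured: group 1 = 'zb42NC778uqjjjjktt922XXbuva 8sjj@t22', group 2 = 'MrX'.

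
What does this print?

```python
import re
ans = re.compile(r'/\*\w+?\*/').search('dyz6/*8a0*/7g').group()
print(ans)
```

The match spans [4:11] → '/*8a0*/'.

/*8a0*/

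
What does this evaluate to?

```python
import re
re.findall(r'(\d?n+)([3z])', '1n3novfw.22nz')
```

[('1n', '3'), ('2n', 'z')]

The pattern matches optionally a digit, then one or more of a literal 'n' (captured); then one of [3z] (captured).
Matches: at [0:3] match '1n3', groups = ('1n', '3'); at [10:13] match '2nz', groups = ('2n', 'z').
`findall` packs the 2 group values into a tuple for every match.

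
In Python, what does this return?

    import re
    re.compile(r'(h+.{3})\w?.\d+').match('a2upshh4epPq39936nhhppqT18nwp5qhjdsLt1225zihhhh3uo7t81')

None

`match` is anchored at position 0; if the pattern doesn't fit there, it returns None.
Here the pattern fails at index 0, so the call returns None.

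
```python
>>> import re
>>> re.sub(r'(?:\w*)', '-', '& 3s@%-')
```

The pattern matches zero or more of a word character (non-capturing group).
Matches: at [0:0] → ''; at [1:1] → ''; at [2:4] → '3s'; at [4:4] → ''; at [5:5] → ''; ….
Every occurrence is swapped for '-'.

'-&- --@-%---'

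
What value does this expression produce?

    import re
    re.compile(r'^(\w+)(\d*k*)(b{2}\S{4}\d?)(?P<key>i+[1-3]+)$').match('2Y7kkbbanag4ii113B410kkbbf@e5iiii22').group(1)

This matches anchored at the start of the string; then one or more of a word character (captured); then zero or more of a digit, then zero or more of the literal 'k' (captured); then exactly 2 of a literal 'b', then exactly 4 of a non-whitespace character, then optionally a digit (captured); then one or more of the literal 'i', then one or more of a character in [1-3] (captured as 'key'); then anchored at the end.
`re.match` only tries the pattern at the start of the string.
The match spans [0:35] → '2Y7kkbbanag4ii113B410kkbbf@e5iiii22'.
Captured: group 1 = '2Y7kkbbanag4ii113B410kk', group 2 = '', group 3 = 'bbf@e5', group 4 = 'iiii22'.

'2Y7kkbbanag4ii113B410kk'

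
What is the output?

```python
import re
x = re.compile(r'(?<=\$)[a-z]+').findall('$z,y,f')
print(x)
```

['z']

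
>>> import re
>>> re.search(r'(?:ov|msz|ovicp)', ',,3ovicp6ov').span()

(3, 5)

Alternation isn't longest-match — the leftmost alternative that fits at this position is chosen.
`re.search` scans for the first position where the pattern succeeds.
The match spans [3:5] → 'ov'.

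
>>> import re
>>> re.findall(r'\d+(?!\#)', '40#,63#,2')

['4', '6', '2']

Because the assertion is negative and zero-width, positions next to the forbidden text are skipped.
`findall` yields the raw match text (3 of them) because the pattern has no groups.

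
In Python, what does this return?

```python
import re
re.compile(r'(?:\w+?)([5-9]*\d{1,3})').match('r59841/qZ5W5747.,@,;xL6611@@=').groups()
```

('59841',)

Pattern: one or more of a word character (lazy) (non-capturing group); then zero or more of a character in [5-9], then 1 to 3 of a digit (captured).
Because the quantifier is non-greedy, it stops expanding at the earliest point where the rest of the pattern can succeed.
With `match`, the pattern is implicitly anchored at the beginning.
The match spans [0:6] → 'r59841'.
Captured: group 1 = '59841'.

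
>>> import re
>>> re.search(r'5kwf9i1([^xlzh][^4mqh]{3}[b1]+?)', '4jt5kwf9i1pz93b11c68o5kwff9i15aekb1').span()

The `?` after the quantifier makes it lazy — it takes as little as possible before letting the rest of the pattern try.
The match spans [3:15] → '5kwf9i1pz93b'.

(3, 15)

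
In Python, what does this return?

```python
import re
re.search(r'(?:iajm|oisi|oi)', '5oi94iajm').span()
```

The match spans [1:3] → 'oi'.

(1, 3)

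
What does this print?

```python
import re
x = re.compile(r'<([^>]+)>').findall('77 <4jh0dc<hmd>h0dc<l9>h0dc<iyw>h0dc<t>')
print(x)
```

['4jh0dc<hmd', 'l9', 'iyw', 't']

Scanning left to right: at [3:15] match '<4jh0dc<hmd>', group 1 = '4jh0dc<hmd'; at [19:23] match '<l9>', group 1 = 'l9'; at [27:32] match '<iyw>', group 1 = 'iyw'; at [36:39] match '<t>', group 1 = 't'.
`findall` collects group 1 from each match (4 total).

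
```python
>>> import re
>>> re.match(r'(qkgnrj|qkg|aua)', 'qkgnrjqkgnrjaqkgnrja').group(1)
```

'qkgnrj'

Branches in `(...|...)` are attempted left-to-right; the first branch that allows the whole pattern to succeed is taken.
`re.match` won't scan ahead — the pattern has to work from the very first character.
The match spans [0:6] → 'qkgnrj'.
Captured: group 1 = 'qkgnrj'.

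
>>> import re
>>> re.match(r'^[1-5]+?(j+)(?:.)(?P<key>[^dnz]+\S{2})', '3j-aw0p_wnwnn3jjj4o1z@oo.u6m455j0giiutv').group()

'3j-aw0p_wnw'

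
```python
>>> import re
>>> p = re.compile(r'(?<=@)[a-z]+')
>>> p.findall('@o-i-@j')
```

['o', 'j']

The positive lookaround only admits positions where the adjacent text matches; those characters stay outside the span.
Walking the string: at [1:2] → 'o'; at [6:7] → 'j'.
No capturing groups, so `findall` returns the 2 full match strings.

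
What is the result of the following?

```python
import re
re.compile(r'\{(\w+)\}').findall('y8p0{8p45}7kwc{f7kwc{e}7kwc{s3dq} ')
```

`findall` collects group 1 from each match (3 total).

['8p45', 'e', 's3dq']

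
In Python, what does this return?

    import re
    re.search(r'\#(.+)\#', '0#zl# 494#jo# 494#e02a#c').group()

'#zl# 494#jo# 494#e02a#'

The match spans [1:23] → '#zl# 494#jo# 494#e02a#'.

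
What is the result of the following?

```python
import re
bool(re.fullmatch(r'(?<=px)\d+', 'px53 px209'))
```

False

For `fullmatch`, every character of the input must be accounted for by the pattern.
Here there's no way to consume every character, so the call returns None, and `bool(None)` is False.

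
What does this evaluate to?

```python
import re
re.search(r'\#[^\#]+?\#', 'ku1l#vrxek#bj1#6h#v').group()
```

'#vrxek#'

`re.search` scans for the first position where the pattern succeeds.
The match spans [4:11] → '#vrxek#'.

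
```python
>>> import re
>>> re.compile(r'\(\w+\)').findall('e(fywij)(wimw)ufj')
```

['(fywij)', '(wimw)']

No capturing groups, so `findall` returns the 2 full match strings.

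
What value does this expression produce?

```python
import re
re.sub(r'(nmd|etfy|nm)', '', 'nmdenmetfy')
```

'e'

Alternation tries branches left to right and keeps the first one that lets the overall match succeed at that position.
Matches: at [0:3] → 'nmd'; at [4:6] → 'nm'; at [6:10] → 'etfy'.
Each match is replaced by ''.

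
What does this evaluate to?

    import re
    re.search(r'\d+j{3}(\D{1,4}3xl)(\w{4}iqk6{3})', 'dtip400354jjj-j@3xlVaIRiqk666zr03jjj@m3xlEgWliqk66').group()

This matches one or more of a digit, then exactly 3 of a literal 'j'; then 1 to 4 of a non-digit, then the literal '3xl' (captured); then exactly 4 of a word character, then the literal 'iqk', then exactly 3 of a literal '6' (captured).
`re.search` tries every starting position until one works.
The match spans [4:29] → '400354jjj-j@3xlVaIRiqk666'.
Captured: group 1 = '-j@3xl', group 2 = 'VaIRiqk666'.

'400354jjj-j@3xlVaIRiqk666'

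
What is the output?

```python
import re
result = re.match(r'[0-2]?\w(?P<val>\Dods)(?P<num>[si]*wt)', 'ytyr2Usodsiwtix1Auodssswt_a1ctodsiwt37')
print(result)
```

None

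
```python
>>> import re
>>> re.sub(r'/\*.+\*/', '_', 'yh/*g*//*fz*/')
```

'yh_'

`sub` substitutes '_' at each match site.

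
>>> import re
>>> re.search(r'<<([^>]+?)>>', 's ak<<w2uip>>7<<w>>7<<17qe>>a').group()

'<<w2uip>>'

The match spans [4:13] → '<<w2uip>>'.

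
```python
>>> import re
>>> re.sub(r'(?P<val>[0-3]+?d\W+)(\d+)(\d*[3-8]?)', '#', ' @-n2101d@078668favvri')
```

' @-n#favvri'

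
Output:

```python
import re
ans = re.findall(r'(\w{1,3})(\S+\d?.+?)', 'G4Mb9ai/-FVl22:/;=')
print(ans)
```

[('G4M', 'b9ai/-FVl22:/;=')]

2 groups means the one result is a tuple of 2 captured strings — 1 here.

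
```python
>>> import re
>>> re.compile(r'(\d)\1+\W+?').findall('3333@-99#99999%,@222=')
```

A backreference is literal: `\1` must see the identical characters the first group matched.
Walking the string: at [0:5] match '3333@', group 1 = '3'; at [6:9] match '99#', group 1 = '9'; at [9:15] match '99999%', group 1 = '9'; at [17:21] match '222=', group 1 = '2'.
Because there's exactly one group, `findall` drops the full match and keeps group 1 from each hit.

['3', '9', '9', '2']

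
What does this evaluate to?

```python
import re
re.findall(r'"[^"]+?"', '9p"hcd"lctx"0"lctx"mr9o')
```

['"hcd"', '"0"']

Matches: at [2:7] → '"hcd"'; at [11:14] → '"0"'.
Since nothing is captured, `findall` lists the 2 matched substrings directly.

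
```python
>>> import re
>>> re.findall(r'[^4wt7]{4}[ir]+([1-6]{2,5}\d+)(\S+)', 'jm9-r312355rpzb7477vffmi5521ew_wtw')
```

This matches exactly 4 of any character except [4wt7], then one or more of one of [ir]; then 2 to 5 of a character in [1-6], then one or more of a digit (captured); then one or more of a non-whitespace character (captured).
2 groups means the one result is a tuple of 2 captured strings — 1 here.

[('312355', 'rpzb7477vffmi5521ew_wtw')]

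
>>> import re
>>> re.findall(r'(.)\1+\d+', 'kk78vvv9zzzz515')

The backreference `\1` re-matches whatever the first group consumed, character for character.
Walking the string: at [0:4] match 'kk78', group 1 = 'k'; at [4:8] match 'vvv9', group 1 = 'v'; at [8:15] match 'zzzz515', group 1 = 'z'.
`findall` collects group 1 from each match (3 total).

['k', 'v', 'z']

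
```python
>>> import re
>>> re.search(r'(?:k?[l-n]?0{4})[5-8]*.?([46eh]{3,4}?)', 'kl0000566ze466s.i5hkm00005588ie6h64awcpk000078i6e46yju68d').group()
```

Pattern: optionally the literal 'k', then optionally a character in [l-n], then exactly 4 of a literal '0' (non-capturing group); then zero or more of a character in [5-8], then optionally any character; then 3 to 4 of one of [46eh] (lazy) (captured).
The match spans [0:13] → 'kl0000566ze46'.

'kl0000566ze46'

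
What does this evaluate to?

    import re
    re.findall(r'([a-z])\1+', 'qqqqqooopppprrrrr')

The backreference `\1` re-matches whatever the first group consumed, character for character.
Walking the string: at [0:5] match 'qqqqq', group 1 = 'q'; at [5:8] match 'ooo', group 1 = 'o'; at [8:12] match 'pppp', group 1 = 'p'; at [12:17] match 'rrrrr', group 1 = 'r'.
With a single group, `findall` returns only what that group captured — 4 items.

['q', 'o', 'p', 'r']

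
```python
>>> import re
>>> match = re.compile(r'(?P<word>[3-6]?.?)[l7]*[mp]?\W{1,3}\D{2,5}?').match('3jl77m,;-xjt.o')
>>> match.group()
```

'3jl77m,;-xj'

`re.match` only tries the pattern at the start of the string.
The match spans [0:11] → '3jl77m,;-xj'.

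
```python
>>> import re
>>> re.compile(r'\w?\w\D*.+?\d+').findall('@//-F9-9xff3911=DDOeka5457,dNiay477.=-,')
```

Pattern: optionally a word character, then a word character; then zero or more of a non-digit, then one or more of any character (lazy), then one or more of a digit.
Lazy quantifiers expand one character at a time until the remainder of the pattern can match.
Walking the string: at [4:15] → 'F9-9xff3911'; at [16:26] → 'DDOeka5457'; at [27:35] → 'dNiay477'.
With no groups in the pattern, `findall` gives back each whole match — 3 here.

['F9-9xff3911', 'DDOeka5457', 'dNiay477']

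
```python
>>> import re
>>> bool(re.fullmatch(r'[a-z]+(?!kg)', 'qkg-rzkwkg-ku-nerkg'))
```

False

The negative lookaround is zero-width — it rules out positions where the adjacent text would match, without consuming anything.
`re.fullmatch` requires the pattern to consume the entire string.
Here the pattern can't cover the whole string, so the call returns None, and `bool(None)` is False.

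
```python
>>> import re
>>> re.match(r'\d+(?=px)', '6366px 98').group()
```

The lookaround is zero-width — it requires the adjacent text to match without consuming it, so the asserted text isn't part of the match.
With `match`, the pattern is implicitly anchored at the beginning.
The match spans [0:4] → '6366'.

'6366'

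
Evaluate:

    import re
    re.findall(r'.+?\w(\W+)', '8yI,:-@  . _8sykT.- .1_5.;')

[',:-@  . ', '.- .', '.;']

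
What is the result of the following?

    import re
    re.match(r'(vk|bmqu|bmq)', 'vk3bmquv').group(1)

`match` is anchored at position 0; if the pattern doesn't fit there, it returns None.
The match spans [0:2] → 'vk'.
Captured: group 1 = 'vk'.

'vk'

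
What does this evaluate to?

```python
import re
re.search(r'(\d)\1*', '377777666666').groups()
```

The match spans [0:1] → '3'.
Captured: group 1 = '3'.

('3',)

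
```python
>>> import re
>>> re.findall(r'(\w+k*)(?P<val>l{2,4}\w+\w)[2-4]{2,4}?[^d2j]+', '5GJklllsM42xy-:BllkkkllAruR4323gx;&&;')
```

Pattern: one or more of a word character, then zero or more of a literal 'k' (captured); then 2 to 4 of a literal 'l', then one or more of a word character, then a word character (captured as 'val'); then 2 to 4 of a character in [2-4] (lazy), then one or more of any character except [d2j].
2 groups means the one result is a tuple of 2 captured strings — 1 here.

[('5GJkl', 'llsM')]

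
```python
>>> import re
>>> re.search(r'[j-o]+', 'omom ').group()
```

'omom'

This matches one or more of a character in [j-o].
`search` walks the string left to right and returns the first match it finds.
The match spans [0:4] → 'omom'.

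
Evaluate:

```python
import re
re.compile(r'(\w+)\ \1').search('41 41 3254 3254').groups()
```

('41',)

After group 1 captures some text, `\1` only succeeds where that same text appears again.
`search` walks the string left to right and returns the first match it finds.
The match spans [0:5] → '41 41'.
Captured: group 1 = '41'.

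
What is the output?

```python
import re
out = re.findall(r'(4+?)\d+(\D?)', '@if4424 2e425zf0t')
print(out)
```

[('4', ' '), ('4', 'z')]

With the lazy modifier that quantifier settles for the fewest repetitions that let the rest of the pattern succeed (the atoms after it are unaffected and can still be greedy).
Multiple groups make `findall` return tuples — one 2-tuple for each match.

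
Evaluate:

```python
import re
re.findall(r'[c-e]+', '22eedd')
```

The pattern matches one or more of a character in [c-e].
Scanning left to right: at [2:6] → 'eedd'.
With no groups in the pattern, `findall` gives back each whole match — 1 here.

['eedd']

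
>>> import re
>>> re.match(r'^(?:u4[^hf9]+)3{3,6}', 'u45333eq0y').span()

`re.match` only tries the pattern at the start of the string.
The match spans [0:6] → 'u45333'.

(0, 6)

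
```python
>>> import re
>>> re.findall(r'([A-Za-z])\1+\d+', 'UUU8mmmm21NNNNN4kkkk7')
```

A backreference is literal: `\1` must see the identical characters the first group matched.
Walking the string: at [0:4] match 'UUU8', group 1 = 'U'; at [4:10] match 'mmmm21', group 1 = 'm'; at [10:16] match 'NNNNN4', group 1 = 'N'; at [16:21] match 'kkkk7', group 1 = 'k'.
Because there's exactly one group, `findall` drops the full match and keeps group 1 from each hit.

['U', 'm', 'N', 'k']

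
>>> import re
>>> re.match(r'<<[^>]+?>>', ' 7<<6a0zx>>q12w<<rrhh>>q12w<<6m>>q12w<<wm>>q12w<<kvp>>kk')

`re.match` only tries the pattern at the start of the string.
Here the pattern fails at index 0, so the call returns None.

None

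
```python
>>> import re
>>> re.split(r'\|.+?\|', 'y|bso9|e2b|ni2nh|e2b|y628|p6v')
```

['y', 'e2b', 'e2b', 'p6v']

The `?` after the quantifier makes it lazy — it takes as little as possible before letting the rest of the pattern try.
Matches to split on: at [1:7] → '|bso9|'; at [10:17] → '|ni2nh|'; at [20:26] → '|y628|'.
`split` removes every match and returns the 4 fragments in between.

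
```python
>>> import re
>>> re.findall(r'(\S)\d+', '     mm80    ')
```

['m']

Pattern: a non-whitespace character (captured); then one or more of a digit.
`findall` collects group 1 from the one match (1 total).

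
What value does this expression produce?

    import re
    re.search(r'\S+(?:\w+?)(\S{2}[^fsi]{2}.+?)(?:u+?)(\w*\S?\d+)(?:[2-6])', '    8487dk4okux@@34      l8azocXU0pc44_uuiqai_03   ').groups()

The match spans [4:48] → '8487dk4okux@@34      l8azocXU0pc44_uuiqai_03'.
Captured: group 1 = '@@34      l8azocXU0pc44_', group 2 = 'uiqai_0'.

('@@34      l8azocXU0pc44_', 'uiqai_0')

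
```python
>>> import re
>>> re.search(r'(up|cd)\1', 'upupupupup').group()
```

'upup'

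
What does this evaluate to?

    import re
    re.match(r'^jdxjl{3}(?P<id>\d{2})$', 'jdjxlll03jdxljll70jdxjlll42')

None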